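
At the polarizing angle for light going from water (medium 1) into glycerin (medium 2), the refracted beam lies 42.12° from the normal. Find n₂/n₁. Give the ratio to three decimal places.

n₂/n₁ ≈ 1.106

At Brewster incidence θ_B = 90° − θ_t = 90° − 42.12° = 47.88°.
Then n₂/n₁ = tan θ_B = tan 47.88° = 1.106.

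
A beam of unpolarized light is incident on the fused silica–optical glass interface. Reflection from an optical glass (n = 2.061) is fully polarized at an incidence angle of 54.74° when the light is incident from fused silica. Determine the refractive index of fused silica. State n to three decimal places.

n ≈ 1.457

At Brewster's angle, tan θ_B = n₂/n₁ with n₁ on the incident side (fused silica) and n₂ on the transmitted side (an optical glass).
n₁ = n₂ / tan θ_B = 2.061 / tan 54.74° = 1.457.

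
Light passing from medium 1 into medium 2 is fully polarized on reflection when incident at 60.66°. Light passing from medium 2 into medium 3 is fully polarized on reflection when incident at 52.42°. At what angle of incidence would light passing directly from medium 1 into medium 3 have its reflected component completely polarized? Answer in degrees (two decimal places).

n₂/n₁ = tan 60.66° = 1.7791 and n₃/n₂ = tan 52.42° = 1.2995.
Multiplying, n₃/n₁ = 1.7791 × 1.2995 = 2.3118, and θ_B(1→3) = arctan 2.3118 = 66.61°.

θ_B ≈ 66.61°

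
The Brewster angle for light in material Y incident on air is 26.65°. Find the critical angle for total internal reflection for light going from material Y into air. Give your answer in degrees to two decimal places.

tan θ_B = n₂/n₁ = tan 26.65° = 0.5019.
Total internal reflection: sin θ_c = n₂/n₁ = 0.5019.
θ_c = arcsin(0.5019) = 30.12°.

θ_c ≈ 30.12°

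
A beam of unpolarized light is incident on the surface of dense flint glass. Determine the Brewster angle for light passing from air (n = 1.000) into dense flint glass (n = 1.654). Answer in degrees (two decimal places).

θ_B ≈ 58.84°

Brewster's condition: tan θ_B = n₂/n₁ = 1.654/1.000 = 1.6540.
So θ_B = arctan 1.6540 = 58.84°.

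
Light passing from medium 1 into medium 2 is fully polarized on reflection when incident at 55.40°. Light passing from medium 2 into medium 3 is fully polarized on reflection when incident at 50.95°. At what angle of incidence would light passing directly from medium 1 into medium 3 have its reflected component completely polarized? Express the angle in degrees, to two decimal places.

θ_B ≈ 60.77°

n₂/n₁ = tan 55.40° = 1.4496 and n₃/n₂ = tan 50.95° = 1.2327.
So n₃/n₁ = (n₂/n₁)(n₃/n₂) = 1.4496 × 1.2327 = 1.7869.
θ_B(1→3) = arctan(1.7869) = 60.77°.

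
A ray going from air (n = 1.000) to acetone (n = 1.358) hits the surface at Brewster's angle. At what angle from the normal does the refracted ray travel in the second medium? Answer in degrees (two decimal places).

θ_B = arctan(n₂/n₁) = arctan(1.358/1.000) = 53.63°.
Since θ_B + θ_t = 90° at Brewster incidence, θ_t = 90° − 53.63° = 36.37°.

θ_t ≈ 36.37°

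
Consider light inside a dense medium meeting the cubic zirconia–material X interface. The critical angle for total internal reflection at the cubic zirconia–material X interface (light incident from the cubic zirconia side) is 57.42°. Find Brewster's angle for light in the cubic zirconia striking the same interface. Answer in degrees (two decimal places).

At the critical angle sin θ_c = n₂/n₁, giving n₂/n₁ = sin 57.42° = 0.8426.
Then tan θ_B = n₂/n₁ = 0.8426, so θ_B = arctan 0.8426 = 40.12°.

θ_B ≈ 40.12°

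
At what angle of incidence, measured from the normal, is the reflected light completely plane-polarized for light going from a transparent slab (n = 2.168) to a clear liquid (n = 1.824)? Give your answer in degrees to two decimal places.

θ_B ≈ 40.07°

tan θ_B = n₂/n₁ = 1.824/2.168 = 0.8413. Taking the arctangent, θ_B = 40.07°.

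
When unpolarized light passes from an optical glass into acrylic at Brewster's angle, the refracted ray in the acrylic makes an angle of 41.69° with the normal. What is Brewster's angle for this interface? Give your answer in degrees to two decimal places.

Brewster's condition makes the reflected and refracted beams perpendicular: θ_B + θ_t = 90°.
So θ_B = 90° − θ_t = 90° − 41.69° = 48.31°.

θ_B ≈ 48.31°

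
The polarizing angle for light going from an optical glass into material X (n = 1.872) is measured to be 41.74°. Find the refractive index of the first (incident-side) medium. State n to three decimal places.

At the polarizing angle, tan θ_B = n₂/n₁ with n₁ on the incident side (an optical glass) and n₂ on the transmitted side (material X).
n₁ = n₂ / tan θ_B = 1.872 / tan 41.74° = 2.098.

n ≈ 2.098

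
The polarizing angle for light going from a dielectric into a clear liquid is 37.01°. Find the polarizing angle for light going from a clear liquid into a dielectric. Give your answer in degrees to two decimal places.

Reversing the direction swaps n₁ and n₂, so tan θ_B' = 1/tan θ_B and θ_B' = 90° − θ_B.
Hence θ_B' = 90° − 37.01° = 52.99°.

θ_B' ≈ 52.99°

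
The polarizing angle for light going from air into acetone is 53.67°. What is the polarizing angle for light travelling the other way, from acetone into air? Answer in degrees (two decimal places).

The two Brewster angles are complementary: θ_B' = 90° − θ_B = 90° − 53.67° = 36.33°.

θ_B' ≈ 36.33°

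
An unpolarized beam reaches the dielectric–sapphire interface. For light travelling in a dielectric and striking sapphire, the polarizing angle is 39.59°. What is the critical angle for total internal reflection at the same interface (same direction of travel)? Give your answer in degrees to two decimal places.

θ_c ≈ 55.79°

From Brewster, n₂/n₁ = tan θ_B = tan 39.59° = 0.8270.
Then sin θ_c = n₂/n₁ = 0.8270, so θ_c = arcsin 0.8270 = 55.79°.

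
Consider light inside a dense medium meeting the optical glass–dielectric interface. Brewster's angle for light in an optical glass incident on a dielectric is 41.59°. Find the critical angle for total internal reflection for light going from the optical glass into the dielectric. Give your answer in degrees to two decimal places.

n₂/n₁ = tan 41.59° = 0.8875; the critical angle satisfies sin θ_c = n₂/n₁.
θ_c = arcsin(0.8875) = 62.56°.

θ_c ≈ 62.56°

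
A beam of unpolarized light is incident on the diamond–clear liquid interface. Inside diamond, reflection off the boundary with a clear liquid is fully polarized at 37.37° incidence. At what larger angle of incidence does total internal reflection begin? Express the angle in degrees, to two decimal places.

n₂/n₁ = tan 37.37° = 0.7637; the critical angle satisfies sin θ_c = n₂/n₁.
θ_c = arcsin(0.7637) = 49.79°.

θ_c ≈ 49.79°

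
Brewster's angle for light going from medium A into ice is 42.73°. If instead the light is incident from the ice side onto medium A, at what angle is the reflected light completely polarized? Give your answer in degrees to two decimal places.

θ_B' ≈ 47.27°

tan θ_B' = n₁/n₂ = 1/tan θ_B, so θ_B' = 90° − θ_B.
θ_B' = 90° − 42.73° = 47.27°.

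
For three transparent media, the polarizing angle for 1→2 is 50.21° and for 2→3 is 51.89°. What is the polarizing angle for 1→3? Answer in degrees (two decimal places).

θ_B ≈ 56.84°

tan θ_B(1→2) = n₂/n₁ = tan 50.21° = 1.2007.
tan θ_B(2→3) = n₃/n₂ = tan 51.89° = 1.2749.
So n₃/n₁ = (n₂/n₁)(n₃/n₂) = 1.2007 × 1.2749 = 1.5307.
θ_B(1→3) = arctan(1.5307) = 56.84°.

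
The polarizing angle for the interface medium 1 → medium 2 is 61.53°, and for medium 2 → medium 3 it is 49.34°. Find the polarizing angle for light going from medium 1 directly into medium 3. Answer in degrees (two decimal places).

n₂/n₁ = tan 61.53° = 1.8441 and n₃/n₂ = tan 49.34° = 1.1643.
n₃/n₁ = 2.1470. Then tan θ_B(1→3) = n₃/n₁, so θ_B(1→3) = arctan(2.1470) = 65.03°.

θ_B ≈ 65.03°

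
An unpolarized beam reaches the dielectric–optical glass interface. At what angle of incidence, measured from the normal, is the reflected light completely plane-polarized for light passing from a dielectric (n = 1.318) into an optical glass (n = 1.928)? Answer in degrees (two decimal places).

The reflected p-component vanishes when tan θ_B = n₂/n₁.
Here n₂/n₁ = 1.928/1.318 = 1.4628, and Brewster's law gives tan θ_B = n₂/n₁.
So θ_B = arctan 1.4628 = 55.64°.

θ_B ≈ 55.64°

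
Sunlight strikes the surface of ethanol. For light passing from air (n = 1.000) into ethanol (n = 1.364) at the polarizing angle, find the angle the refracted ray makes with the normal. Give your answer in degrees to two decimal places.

θ_t ≈ 36.25°

First find Brewster's angle: tan θ_B = 1.364/1.000 = 1.3640, giving θ_B = 53.75°.
Since θ_B + θ_t = 90° at Brewster incidence, θ_t = 90° − 53.75° = 36.25°.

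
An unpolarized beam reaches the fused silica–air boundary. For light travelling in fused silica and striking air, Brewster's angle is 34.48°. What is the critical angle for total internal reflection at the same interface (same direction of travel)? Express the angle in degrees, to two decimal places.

θ_c ≈ 43.37°

From Brewster, n₂/n₁ = tan θ_B = tan 34.48° = 0.6868.
Then sin θ_c = n₂/n₁ = 0.6868, so θ_c = arcsin 0.6868 = 43.37°.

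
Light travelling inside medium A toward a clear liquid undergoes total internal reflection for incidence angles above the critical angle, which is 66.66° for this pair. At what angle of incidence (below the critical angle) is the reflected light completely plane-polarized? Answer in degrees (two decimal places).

n₂/n₁ = sin θ_c = sin 66.66° = 0.9182.
tan θ_B equals the same ratio, so θ_B = arctan(0.9182) = 42.56°.

θ_B ≈ 42.56°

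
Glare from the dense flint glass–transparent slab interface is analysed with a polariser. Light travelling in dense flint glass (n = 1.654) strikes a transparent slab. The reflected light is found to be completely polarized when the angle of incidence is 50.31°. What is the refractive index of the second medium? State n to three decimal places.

n ≈ 1.993

At the Brewster angle, tan θ_B = n₂/n₁ with n₁ on the incident side (dense flint glass) and n₂ on the transmitted side (a transparent slab).
n₂ = n₁ tan θ_B = 1.654 × tan 50.31° = 1.993.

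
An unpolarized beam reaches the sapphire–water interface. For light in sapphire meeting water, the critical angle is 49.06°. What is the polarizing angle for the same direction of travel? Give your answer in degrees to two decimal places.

sin θ_c = n₂/n₁, so n₂/n₁ = sin 49.06° = 0.7554.
Brewster: tan θ_B = n₂/n₁ = 0.7554.
θ_B = arctan(0.7554) = 37.07°.

θ_B ≈ 37.07°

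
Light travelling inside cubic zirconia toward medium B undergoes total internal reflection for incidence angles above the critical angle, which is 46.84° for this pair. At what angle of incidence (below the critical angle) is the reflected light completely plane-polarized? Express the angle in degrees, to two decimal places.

n₂/n₁ = sin θ_c = sin 46.84° = 0.7294.
tan θ_B equals the same ratio, so θ_B = arctan(0.7294) = 36.11°.

θ_B ≈ 36.11°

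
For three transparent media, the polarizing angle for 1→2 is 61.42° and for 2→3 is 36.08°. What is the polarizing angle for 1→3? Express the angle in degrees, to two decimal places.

tan θ_B(1→2) = n₂/n₁ = tan 61.42° = 1.8357.
tan θ_B(2→3) = n₃/n₂ = tan 36.08° = 0.7287.
Multiplying, n₃/n₁ = 1.8357 × 0.7287 = 1.3376, and θ_B(1→3) = arctan 1.3376 = 53.22°.

θ_B ≈ 53.22°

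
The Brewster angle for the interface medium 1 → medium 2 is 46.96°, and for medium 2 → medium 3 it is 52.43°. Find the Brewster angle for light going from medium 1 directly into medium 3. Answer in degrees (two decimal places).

n₂/n₁ = tan 46.96° = 1.0709 and n₃/n₂ = tan 52.43° = 1.2999.
Multiplying, n₃/n₁ = 1.0709 × 1.2999 = 1.3921, and θ_B(1→3) = arctan 1.3921 = 54.31°.

θ_B ≈ 54.31°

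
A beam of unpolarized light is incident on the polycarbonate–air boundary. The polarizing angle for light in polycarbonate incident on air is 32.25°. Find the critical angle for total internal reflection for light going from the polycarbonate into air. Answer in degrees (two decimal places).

tan θ_B = n₂/n₁ = tan 32.25° = 0.6310.
Total internal reflection: sin θ_c = n₂/n₁ = 0.6310.
θ_c = arcsin(0.6310) = 39.12°.

θ_c ≈ 39.12°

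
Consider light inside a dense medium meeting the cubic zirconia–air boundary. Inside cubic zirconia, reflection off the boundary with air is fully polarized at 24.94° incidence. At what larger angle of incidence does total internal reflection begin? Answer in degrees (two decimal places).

From Brewster, n₂/n₁ = tan θ_B = tan 24.94° = 0.4650.
Then sin θ_c = n₂/n₁ = 0.4650, so θ_c = arcsin 0.4650 = 27.71°.

θ_c ≈ 27.71°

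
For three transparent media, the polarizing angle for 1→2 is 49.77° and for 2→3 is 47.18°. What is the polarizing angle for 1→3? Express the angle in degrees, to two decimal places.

θ_B ≈ 51.91°

n₂/n₁ = tan 49.77° = 1.1821 and n₃/n₂ = tan 47.18° = 1.0791.
n₃/n₁ = 1.2756. Then tan θ_B(1→3) = n₃/n₁, so θ_B(1→3) = arctan(1.2756) = 51.91°.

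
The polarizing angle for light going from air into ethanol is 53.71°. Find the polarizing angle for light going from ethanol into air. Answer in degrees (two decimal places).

θ_B' ≈ 36.29°

The two Brewster angles are complementary: θ_B' = 90° − θ_B = 90° − 53.71° = 36.29°.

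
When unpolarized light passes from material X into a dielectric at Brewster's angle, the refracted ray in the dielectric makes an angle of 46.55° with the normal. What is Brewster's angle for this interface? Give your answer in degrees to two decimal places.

Brewster's condition makes the reflected and refracted beams perpendicular: θ_B + θ_t = 90°.
So θ_B = 90° − θ_t = 90° − 46.55° = 43.45°.

θ_B ≈ 43.45°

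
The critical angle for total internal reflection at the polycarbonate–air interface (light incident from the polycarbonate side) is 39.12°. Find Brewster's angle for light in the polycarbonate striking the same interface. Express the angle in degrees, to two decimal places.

n₂/n₁ = sin θ_c = sin 39.12° = 0.6309.
tan θ_B equals the same ratio, so θ_B = arctan(0.6309) = 32.25°.

θ_B ≈ 32.25°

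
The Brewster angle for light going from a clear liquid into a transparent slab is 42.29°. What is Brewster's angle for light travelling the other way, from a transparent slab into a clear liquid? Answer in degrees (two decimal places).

The two Brewster angles are complementary: θ_B' = 90° − θ_B = 90° − 42.29° = 47.71°.

θ_B' ≈ 47.71°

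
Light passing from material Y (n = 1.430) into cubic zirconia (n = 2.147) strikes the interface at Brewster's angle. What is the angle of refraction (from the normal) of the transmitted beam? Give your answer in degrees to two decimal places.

θ_t ≈ 33.67°

First find Brewster's angle: tan θ_B = 2.147/1.430 = 1.5014, giving θ_B = 56.33°.
At Brewster's angle the reflected and refracted rays are perpendicular, so θ_t = 90° − θ_B = 90° − 56.33° = 33.67°.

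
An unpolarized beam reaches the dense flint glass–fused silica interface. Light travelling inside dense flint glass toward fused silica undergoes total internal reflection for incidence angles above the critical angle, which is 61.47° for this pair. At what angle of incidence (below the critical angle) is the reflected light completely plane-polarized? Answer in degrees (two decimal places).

θ_B ≈ 41.30°

n₂/n₁ = sin θ_c = sin 61.47° = 0.8786.
tan θ_B equals the same ratio, so θ_B = arctan(0.8786) = 41.30°.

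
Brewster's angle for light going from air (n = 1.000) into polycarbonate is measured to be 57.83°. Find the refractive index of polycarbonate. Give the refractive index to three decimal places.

Full polarization of the reflected beam means tan θ_B = n₂/n₁, where n₁ is the incident medium (air).
n₂ = n₁ tan θ_B = 1.000 × tan 57.83° = 1.590.

n ≈ 1.590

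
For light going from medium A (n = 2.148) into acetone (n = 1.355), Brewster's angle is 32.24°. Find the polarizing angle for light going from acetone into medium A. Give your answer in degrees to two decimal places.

θ_B' ≈ 57.76°

Reversing the direction swaps n₁ and n₂, so tan θ_B' = 1/tan θ_B and θ_B' = 90° − θ_B.
Hence θ_B' = 90° − 32.24° = 57.76°.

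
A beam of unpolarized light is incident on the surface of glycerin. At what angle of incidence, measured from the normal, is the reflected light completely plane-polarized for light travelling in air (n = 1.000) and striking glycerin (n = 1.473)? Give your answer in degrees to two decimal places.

θ_B ≈ 55.83°

The reflected p-component vanishes when tan θ_B = n₂/n₁.
tan θ_B = n₂/n₁ = 1.473/1.000 = 1.4730.
θ_B = arctan(1.4730) = 55.83°.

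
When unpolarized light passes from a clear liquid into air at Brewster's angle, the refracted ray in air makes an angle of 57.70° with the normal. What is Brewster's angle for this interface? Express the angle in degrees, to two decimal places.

θ_B ≈ 32.30°

Brewster's condition makes the reflected and refracted beams perpendicular: θ_B + θ_t = 90°.
So θ_B = 90° − θ_t = 90° − 57.70° = 32.30°.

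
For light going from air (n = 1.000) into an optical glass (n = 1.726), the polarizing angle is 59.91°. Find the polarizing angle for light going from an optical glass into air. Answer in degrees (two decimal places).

tan θ_B' = n₁/n₂ = 1/tan θ_B, so θ_B' = 90° − θ_B.
θ_B' = 90° − 59.91° = 30.09°.

θ_B' ≈ 30.09°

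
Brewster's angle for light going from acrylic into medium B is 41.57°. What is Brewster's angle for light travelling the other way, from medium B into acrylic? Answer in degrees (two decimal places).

θ_B' ≈ 48.43°

tan θ_B' = n₁/n₂ = 1/tan θ_B, so θ_B' = 90° − θ_B.
θ_B' = 90° − 41.57° = 48.43°.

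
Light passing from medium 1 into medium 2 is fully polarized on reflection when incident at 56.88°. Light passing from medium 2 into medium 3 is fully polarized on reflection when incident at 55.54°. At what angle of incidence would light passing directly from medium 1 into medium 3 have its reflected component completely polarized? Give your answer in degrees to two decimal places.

n₂/n₁ = tan 56.88° = 1.5328 and n₃/n₂ = tan 55.54° = 1.4572.
So n₃/n₁ = (n₂/n₁)(n₃/n₂) = 1.5328 × 1.4572 = 2.2336.
θ_B(1→3) = arctan(2.2336) = 65.88°.

θ_B ≈ 65.88°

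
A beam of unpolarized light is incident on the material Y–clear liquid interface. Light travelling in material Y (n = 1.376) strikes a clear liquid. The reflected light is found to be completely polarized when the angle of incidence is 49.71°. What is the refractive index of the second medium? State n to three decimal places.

Full polarization of the reflected beam means tan θ_B = n₂/n₁, where n₁ is the incident medium (material Y).
n₂ = n₁ tan θ_B = 1.376 × tan 49.71° = 1.623.

n ≈ 1.623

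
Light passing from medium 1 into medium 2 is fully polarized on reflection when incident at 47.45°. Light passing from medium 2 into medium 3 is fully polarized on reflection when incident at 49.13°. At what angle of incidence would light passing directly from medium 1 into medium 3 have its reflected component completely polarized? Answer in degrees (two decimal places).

θ_B ≈ 51.54°

Each Brewster angle gives a ratio: n₂/n₁ = tan 47.45° = 1.0894, n₃/n₂ = tan 49.13° = 1.1557.
n₃/n₁ = 1.2590. Then tan θ_B(1→3) = n₃/n₁, so θ_B(1→3) = arctan(1.2590) = 51.54°.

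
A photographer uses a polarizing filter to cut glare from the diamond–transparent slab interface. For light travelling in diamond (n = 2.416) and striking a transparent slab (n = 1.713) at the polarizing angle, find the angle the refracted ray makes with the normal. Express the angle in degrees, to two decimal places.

First find Brewster's angle: tan θ_B = 1.713/2.416 = 0.7090, giving θ_B = 35.34°.
Since θ_B + θ_t = 90° at Brewster incidence, θ_t = 90° − 35.34° = 54.66°.

θ_t ≈ 54.66°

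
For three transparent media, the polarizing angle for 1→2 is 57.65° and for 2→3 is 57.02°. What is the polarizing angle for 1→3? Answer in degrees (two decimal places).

Each Brewster angle gives a ratio: n₂/n₁ = tan 57.65° = 1.5788, n₃/n₂ = tan 57.02° = 1.5410.
n₃/n₁ = 2.4330. Then tan θ_B(1→3) = n₃/n₁, so θ_B(1→3) = arctan(2.4330) = 67.66°.

θ_B ≈ 67.66°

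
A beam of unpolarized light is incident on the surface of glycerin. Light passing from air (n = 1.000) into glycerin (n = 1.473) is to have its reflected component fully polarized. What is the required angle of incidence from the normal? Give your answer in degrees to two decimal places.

θ_B ≈ 55.83°

tan θ_B = n₂/n₁ = 1.473/1.000 = 1.4730.
So θ_B = arctan 1.4730 = 55.83°.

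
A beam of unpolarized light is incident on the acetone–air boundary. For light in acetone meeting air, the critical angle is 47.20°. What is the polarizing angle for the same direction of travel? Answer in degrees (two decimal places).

θ_B ≈ 36.27°

n₂/n₁ = sin θ_c = sin 47.20° = 0.7337.
tan θ_B equals the same ratio, so θ_B = arctan(0.7337) = 36.27°.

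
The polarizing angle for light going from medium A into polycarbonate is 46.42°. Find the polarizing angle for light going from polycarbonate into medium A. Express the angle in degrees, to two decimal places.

θ_B' ≈ 43.58°

The two Brewster angles are complementary: θ_B' = 90° − θ_B = 90° − 46.42° = 43.58°.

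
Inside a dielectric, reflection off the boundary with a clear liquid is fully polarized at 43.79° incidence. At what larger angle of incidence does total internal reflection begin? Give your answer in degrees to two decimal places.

From Brewster, n₂/n₁ = tan θ_B = tan 43.79° = 0.9586.
Then sin θ_c = n₂/n₁ = 0.9586, so θ_c = arcsin 0.9586 = 73.46°.

θ_c ≈ 73.46°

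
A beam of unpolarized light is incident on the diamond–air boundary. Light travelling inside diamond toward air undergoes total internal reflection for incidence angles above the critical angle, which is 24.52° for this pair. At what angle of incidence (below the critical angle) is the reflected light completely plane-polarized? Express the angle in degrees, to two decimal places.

At the critical angle sin θ_c = n₂/n₁, giving n₂/n₁ = sin 24.52° = 0.4150.
Then tan θ_B = n₂/n₁ = 0.4150, so θ_B = arctan 0.4150 = 22.54°.

θ_B ≈ 22.54°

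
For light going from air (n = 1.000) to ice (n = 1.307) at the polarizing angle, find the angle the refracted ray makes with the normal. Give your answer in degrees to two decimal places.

θ_B = arctan(n₂/n₁) = arctan(1.307/1.000) = 52.58°.
Since θ_B + θ_t = 90° at Brewster incidence, θ_t = 90° − 52.58° = 37.42°.

θ_t ≈ 37.42°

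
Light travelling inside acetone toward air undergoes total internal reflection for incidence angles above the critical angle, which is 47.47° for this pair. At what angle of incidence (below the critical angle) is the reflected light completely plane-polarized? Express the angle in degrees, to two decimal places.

sin θ_c = n₂/n₁, so n₂/n₁ = sin 47.47° = 0.7369.
Brewster: tan θ_B = n₂/n₁ = 0.7369.
θ_B = arctan(0.7369) = 36.39°.

θ_B ≈ 36.39°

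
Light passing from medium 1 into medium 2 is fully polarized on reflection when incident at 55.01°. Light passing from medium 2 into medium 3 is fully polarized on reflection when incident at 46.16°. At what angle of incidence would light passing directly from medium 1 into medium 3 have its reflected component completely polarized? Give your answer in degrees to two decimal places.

θ_B ≈ 56.09°

Each Brewster angle gives a ratio: n₂/n₁ = tan 55.01° = 1.4287, n₃/n₂ = tan 46.16° = 1.0413.
So n₃/n₁ = (n₂/n₁)(n₃/n₂) = 1.4287 × 1.0413 = 1.4877.
θ_B(1→3) = arctan(1.4877) = 56.09°.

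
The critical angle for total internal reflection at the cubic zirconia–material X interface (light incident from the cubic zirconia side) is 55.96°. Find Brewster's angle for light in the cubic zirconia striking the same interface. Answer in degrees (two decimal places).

n₂/n₁ = sin θ_c = sin 55.96° = 0.8286.
tan θ_B equals the same ratio, so θ_B = arctan(0.8286) = 39.65°.

θ_B ≈ 39.65°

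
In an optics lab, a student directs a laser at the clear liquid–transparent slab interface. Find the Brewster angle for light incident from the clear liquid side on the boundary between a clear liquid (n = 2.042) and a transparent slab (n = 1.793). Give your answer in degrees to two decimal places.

The reflected p-component vanishes when tan θ_B = n₂/n₁.
Here n₂/n₁ = 1.793/2.042 = 0.8781, and Brewster's law gives tan θ_B = n₂/n₁.
θ_B = arctan(0.8781) = 41.29°.

θ_B ≈ 41.29°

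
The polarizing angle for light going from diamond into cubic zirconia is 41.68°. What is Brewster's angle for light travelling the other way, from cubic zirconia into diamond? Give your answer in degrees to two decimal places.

θ_B' ≈ 48.32°

The two Brewster angles are complementary: θ_B' = 90° − θ_B = 90° − 41.68° = 48.32°.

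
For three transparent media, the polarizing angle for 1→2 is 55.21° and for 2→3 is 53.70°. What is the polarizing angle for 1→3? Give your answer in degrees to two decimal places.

Each Brewster angle gives a ratio: n₂/n₁ = tan 55.21° = 1.4393, n₃/n₂ = tan 53.70° = 1.3613.
n₃/n₁ = 1.9594. Then tan θ_B(1→3) = n₃/n₁, so θ_B(1→3) = arctan(1.9594) = 62.96°.

θ_B ≈ 62.96°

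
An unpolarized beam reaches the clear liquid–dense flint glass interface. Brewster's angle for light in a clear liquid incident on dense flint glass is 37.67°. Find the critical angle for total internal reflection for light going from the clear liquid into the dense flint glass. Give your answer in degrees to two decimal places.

θ_c ≈ 50.54°

n₂/n₁ = tan 37.67° = 0.7721; the critical angle satisfies sin θ_c = n₂/n₁.
θ_c = arcsin(0.7721) = 50.54°.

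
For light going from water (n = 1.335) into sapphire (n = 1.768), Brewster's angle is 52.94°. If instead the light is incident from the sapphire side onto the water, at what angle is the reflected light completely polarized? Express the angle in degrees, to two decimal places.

θ_B' ≈ 37.06°

Reversing the direction swaps n₁ and n₂, so tan θ_B' = 1/tan θ_B and θ_B' = 90° − θ_B.
Hence θ_B' = 90° − 52.94° = 37.06°.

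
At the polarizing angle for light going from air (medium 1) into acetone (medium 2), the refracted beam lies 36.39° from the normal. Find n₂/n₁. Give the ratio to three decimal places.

At Brewster incidence θ_B = 90° − θ_t = 90° − 36.39° = 53.61°.
Then n₂/n₁ = tan θ_B = tan 53.61° = 1.357.

n₂/n₁ ≈ 1.357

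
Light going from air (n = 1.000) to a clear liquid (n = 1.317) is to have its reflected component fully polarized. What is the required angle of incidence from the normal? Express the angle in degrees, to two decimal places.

tan θ_B = n₂/n₁ = 1.317/1.000 = 1.3170.
So θ_B = arctan 1.3170 = 52.79°.

θ_B ≈ 52.79°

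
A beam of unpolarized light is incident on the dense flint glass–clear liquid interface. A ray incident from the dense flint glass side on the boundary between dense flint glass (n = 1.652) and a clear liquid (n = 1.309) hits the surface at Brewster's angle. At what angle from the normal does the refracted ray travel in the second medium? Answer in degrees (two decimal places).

First find Brewster's angle: tan θ_B = 1.309/1.652 = 0.7924, giving θ_B = 38.39°.
Since θ_B + θ_t = 90° at Brewster incidence, θ_t = 90° − 38.39° = 51.61°.

θ_t ≈ 51.61°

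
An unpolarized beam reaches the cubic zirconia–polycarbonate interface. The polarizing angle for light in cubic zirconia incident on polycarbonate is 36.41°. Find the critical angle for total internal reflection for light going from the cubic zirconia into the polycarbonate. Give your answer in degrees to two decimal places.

θ_c ≈ 47.52°

From Brewster, n₂/n₁ = tan θ_B = tan 36.41° = 0.7375.
Then sin θ_c = n₂/n₁ = 0.7375, so θ_c = arcsin 0.7375 = 47.52°.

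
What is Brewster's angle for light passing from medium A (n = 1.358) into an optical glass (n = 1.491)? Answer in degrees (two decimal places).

Brewster's condition: tan θ_B = n₂/n₁ = 1.491/1.358 = 1.0979.
θ_B = arctan(1.0979) = 47.67°.

θ_B ≈ 47.67°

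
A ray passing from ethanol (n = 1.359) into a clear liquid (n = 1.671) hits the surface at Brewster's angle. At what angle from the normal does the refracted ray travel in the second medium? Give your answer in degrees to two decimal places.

First find Brewster's angle: tan θ_B = 1.671/1.359 = 1.2296, giving θ_B = 50.88°.
The refracted ray is perpendicular to the reflected ray, so θ_t = 90° − θ_B = 39.12°.

θ_t ≈ 39.12°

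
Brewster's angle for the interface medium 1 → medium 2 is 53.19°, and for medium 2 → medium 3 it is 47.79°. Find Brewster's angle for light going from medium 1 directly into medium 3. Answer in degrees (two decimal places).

θ_B ≈ 55.83°

tan θ_B(1→2) = n₂/n₁ = tan 53.19° = 1.3362.
tan θ_B(2→3) = n₃/n₂ = tan 47.79° = 1.1025.
So n₃/n₁ = (n₂/n₁)(n₃/n₂) = 1.3362 × 1.1025 = 1.4732.
θ_B(1→3) = arctan(1.4732) = 55.83°.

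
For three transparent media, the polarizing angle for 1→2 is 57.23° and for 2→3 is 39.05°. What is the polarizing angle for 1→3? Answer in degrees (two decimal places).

n₂/n₁ = tan 57.23° = 1.5535 and n₃/n₂ = tan 39.05° = 0.8112.
So n₃/n₁ = (n₂/n₁)(n₃/n₂) = 1.5535 × 0.8112 = 1.2602.
θ_B(1→3) = arctan(1.2602) = 51.57°.

θ_B ≈ 51.57°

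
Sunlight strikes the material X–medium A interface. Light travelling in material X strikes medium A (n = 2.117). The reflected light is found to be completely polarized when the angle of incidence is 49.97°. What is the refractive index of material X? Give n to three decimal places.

n ≈ 1.778

Full polarization of the reflected beam means tan θ_B = n₂/n₁, where n₁ is the incident medium (material X).
n₁ = n₂ / tan θ_B = 2.117 / tan 49.97° = 1.778.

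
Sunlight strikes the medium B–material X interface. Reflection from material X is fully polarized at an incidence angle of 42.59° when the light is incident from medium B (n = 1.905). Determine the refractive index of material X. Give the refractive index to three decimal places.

Full polarization of the reflected beam means tan θ_B = n₂/n₁, where n₁ is the incident medium (medium B).
n₂ = n₁ tan θ_B = 1.905 × tan 42.59° = 1.751.

n ≈ 1.751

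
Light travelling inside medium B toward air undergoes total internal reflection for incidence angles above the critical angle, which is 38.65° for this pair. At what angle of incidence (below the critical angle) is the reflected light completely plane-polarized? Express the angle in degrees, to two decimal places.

n₂/n₁ = sin θ_c = sin 38.65° = 0.6246.
tan θ_B equals the same ratio, so θ_B = arctan(0.6246) = 31.99°.

θ_B ≈ 31.99°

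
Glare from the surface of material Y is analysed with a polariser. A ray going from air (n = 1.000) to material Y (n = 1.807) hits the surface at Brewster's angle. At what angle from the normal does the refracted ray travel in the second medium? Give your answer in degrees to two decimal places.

tan θ_B = n₂/n₁ = 1.807/1.000 = 1.8070, so θ_B = 61.04°.
The refracted ray is perpendicular to the reflected ray, so θ_t = 90° − θ_B = 28.96°.

θ_t ≈ 28.96°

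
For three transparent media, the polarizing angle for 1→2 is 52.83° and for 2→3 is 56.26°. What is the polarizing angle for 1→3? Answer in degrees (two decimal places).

n₂/n₁ = tan 52.83° = 1.3189 and n₃/n₂ = tan 56.26° = 1.4972.
So n₃/n₁ = (n₂/n₁)(n₃/n₂) = 1.3189 × 1.4972 = 1.9746.
θ_B(1→3) = arctan(1.9746) = 63.14°.

θ_B ≈ 63.14°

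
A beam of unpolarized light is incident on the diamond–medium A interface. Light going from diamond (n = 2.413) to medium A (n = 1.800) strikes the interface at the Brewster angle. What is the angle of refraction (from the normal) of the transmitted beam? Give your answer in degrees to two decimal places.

θ_t ≈ 53.28°

θ_B = arctan(n₂/n₁) = arctan(1.800/2.413) = 36.72°.
Since θ_B + θ_t = 90° at Brewster incidence, θ_t = 90° − 36.72° = 53.28°.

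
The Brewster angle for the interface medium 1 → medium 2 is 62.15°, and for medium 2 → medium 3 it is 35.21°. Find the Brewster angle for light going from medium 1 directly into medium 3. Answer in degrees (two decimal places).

tan θ_B(1→2) = n₂/n₁ = tan 62.15° = 1.8927.
tan θ_B(2→3) = n₃/n₂ = tan 35.21° = 0.7057.
Multiplying, n₃/n₁ = 1.8927 × 0.7057 = 1.3356, and θ_B(1→3) = arctan 1.3356 = 53.18°.

θ_B ≈ 53.18°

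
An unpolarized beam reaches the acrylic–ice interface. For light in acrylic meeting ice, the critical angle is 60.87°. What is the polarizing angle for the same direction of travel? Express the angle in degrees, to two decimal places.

θ_B ≈ 41.14°

n₂/n₁ = sin θ_c = sin 60.87° = 0.8735.
tan θ_B equals the same ratio, so θ_B = arctan(0.8735) = 41.14°.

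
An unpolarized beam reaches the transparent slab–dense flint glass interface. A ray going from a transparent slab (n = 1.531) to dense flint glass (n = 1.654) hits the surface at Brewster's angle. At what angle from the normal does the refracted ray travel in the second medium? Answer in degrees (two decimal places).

θ_t ≈ 42.79°

θ_B = arctan(n₂/n₁) = arctan(1.654/1.531) = 47.21°.
At Brewster's angle the reflected and refracted rays are perpendicular, so θ_t = 90° − θ_B = 90° − 47.21° = 42.79°.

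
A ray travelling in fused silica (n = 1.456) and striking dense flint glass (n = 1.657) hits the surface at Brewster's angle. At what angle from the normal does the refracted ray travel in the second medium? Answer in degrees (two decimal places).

θ_B = arctan(n₂/n₁) = arctan(1.657/1.456) = 48.69°.
At Brewster's angle the reflected and refracted rays are perpendicular, so θ_t = 90° − θ_B = 90° − 48.69° = 41.31°.

θ_t ≈ 41.31°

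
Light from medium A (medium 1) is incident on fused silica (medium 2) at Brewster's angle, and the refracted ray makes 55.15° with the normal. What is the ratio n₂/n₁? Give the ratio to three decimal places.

n₂/n₁ ≈ 0.696

θ_B + θ_t = 90°, so θ_B = 90° − 55.15° = 34.85°.
tan θ_B = n₂/n₁, so n₂/n₁ = tan 34.85° = 0.696.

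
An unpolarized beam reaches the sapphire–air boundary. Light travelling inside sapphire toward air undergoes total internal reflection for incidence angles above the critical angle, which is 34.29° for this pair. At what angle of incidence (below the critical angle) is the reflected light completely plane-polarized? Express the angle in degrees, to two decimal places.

n₂/n₁ = sin θ_c = sin 34.29° = 0.5634.
tan θ_B equals the same ratio, so θ_B = arctan(0.5634) = 29.40°.

θ_B ≈ 29.40°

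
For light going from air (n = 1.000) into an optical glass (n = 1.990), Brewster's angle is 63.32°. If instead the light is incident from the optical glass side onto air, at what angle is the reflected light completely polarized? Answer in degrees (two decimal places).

θ_B' ≈ 26.68°

The two Brewster angles are complementary: θ_B' = 90° − θ_B = 90° − 63.32° = 26.68°.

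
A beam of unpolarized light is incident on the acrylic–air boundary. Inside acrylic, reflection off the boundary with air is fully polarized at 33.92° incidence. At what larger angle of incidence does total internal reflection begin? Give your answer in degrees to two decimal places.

n₂/n₁ = tan 33.92° = 0.6725; the critical angle satisfies sin θ_c = n₂/n₁.
θ_c = arcsin(0.6725) = 42.26°.

θ_c ≈ 42.26°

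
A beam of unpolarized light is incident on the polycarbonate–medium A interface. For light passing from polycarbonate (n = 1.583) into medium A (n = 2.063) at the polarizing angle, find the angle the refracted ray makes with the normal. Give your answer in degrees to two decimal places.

θ_B = arctan(n₂/n₁) = arctan(2.063/1.583) = 52.50°.
Since θ_B + θ_t = 90° at Brewster incidence, θ_t = 90° − 52.50° = 37.50°.

θ_t ≈ 37.50°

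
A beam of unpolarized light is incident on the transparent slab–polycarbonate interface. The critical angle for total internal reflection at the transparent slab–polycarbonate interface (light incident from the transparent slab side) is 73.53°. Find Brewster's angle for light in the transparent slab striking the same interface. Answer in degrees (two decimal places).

θ_B ≈ 43.80°

At the critical angle sin θ_c = n₂/n₁, giving n₂/n₁ = sin 73.53° = 0.9590.
Then tan θ_B = n₂/n₁ = 0.9590, so θ_B = arctan 0.9590 = 43.80°.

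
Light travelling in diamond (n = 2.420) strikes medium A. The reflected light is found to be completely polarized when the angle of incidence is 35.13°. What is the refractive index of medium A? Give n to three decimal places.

n ≈ 1.703

At the polarizing angle, tan θ_B = n₂/n₁ with n₁ on the incident side (diamond) and n₂ on the transmitted side (medium A).
n₂ = n₁ tan θ_B = 2.420 × tan 35.13° = 1.703.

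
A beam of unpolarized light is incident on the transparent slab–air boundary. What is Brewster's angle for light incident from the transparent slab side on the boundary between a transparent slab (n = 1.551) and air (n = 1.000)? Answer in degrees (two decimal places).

θ_B ≈ 32.81°

Here n₂/n₁ = 1.000/1.551 = 0.6447, and Brewster's law gives tan θ_B = n₂/n₁. Taking the arctangent, θ_B = 32.81°.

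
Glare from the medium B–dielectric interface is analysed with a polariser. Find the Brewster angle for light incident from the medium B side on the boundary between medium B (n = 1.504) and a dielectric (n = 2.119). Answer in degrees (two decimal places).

Here n₂/n₁ = 2.119/1.504 = 1.4089, and Brewster's law gives tan θ_B = n₂/n₁. Taking the arctangent, θ_B = 54.63°.

θ_B ≈ 54.63°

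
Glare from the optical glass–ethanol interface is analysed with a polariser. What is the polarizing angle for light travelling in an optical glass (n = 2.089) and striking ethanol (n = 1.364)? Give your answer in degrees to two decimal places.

θ_B ≈ 33.14°

Brewster's condition: tan θ_B = n₂/n₁ = 1.364/2.089 = 0.6529.
So θ_B = arctan 0.6529 = 33.14°.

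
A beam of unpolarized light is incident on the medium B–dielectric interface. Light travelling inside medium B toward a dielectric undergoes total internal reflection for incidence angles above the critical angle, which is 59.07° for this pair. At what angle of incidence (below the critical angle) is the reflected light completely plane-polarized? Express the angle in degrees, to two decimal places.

n₂/n₁ = sin θ_c = sin 59.07° = 0.8578.
tan θ_B equals the same ratio, so θ_B = arctan(0.8578) = 40.62°.

θ_B ≈ 40.62°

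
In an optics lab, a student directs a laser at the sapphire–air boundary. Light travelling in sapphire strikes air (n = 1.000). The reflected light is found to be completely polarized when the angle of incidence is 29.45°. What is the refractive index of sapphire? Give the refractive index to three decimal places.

n ≈ 1.771

Brewster's law: tan θ_B = n₂/n₁ (light incident in sapphire, refracted into air).
n₁ = n₂ / tan θ_B = 1.000 / tan 29.45° = 1.771.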